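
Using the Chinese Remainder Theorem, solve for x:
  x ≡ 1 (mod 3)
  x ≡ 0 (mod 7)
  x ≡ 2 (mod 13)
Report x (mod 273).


Moduli 3, 7, 13 are pairwise coprime; by CRT there is a unique solution modulo M = 3 · 7 · 13 = 273.
Solve pairwise, accumulating the modulus:
  Start with x ≡ 1 (mod 3).
  Combine with x ≡ 0 (mod 7): since gcd(3, 7) = 1, we get a unique residue mod 21.
    Write x = 1 + 3·t and substitute into x ≡ 0 (mod 7): 3·t ≡ 0 − 1 = -1 (mod 7).
    Reduce coefficients mod 7: 3·t ≡ 6 (mod 7).
    The inverse of 3 mod 7 is 5 (since 3·5 = 15 = 2·7 + 1), so t ≡ 5·6 = 30 ≡ 2 (mod 7).
    Then x = 1 + 3·2 = 7, valid modulo lcm(3, 7) = 21: x ≡ 7 (mod 21).
  Combine with x ≡ 2 (mod 13): since gcd(21, 13) = 1, we get a unique residue mod 273.
    Write x = 7 + 21·t and substitute into x ≡ 2 (mod 13): 21·t ≡ 2 − 7 = -5 (mod 13).
    Reduce coefficients mod 13: 8·t ≡ 8 (mod 13).
    The inverse of 8 mod 13 is 5 (since 8·5 = 40 = 3·13 + 1), so t ≡ 5·8 = 40 ≡ 1 (mod 13).
    Then x = 7 + 21·1 = 28, valid modulo lcm(21, 13) = 273: x ≡ 28 (mod 273).
Verify: 28 mod 3 = 1 ✓, 28 mod 7 = 0 ✓, 28 mod 13 = 2 ✓.

x ≡ 28 (mod 273).


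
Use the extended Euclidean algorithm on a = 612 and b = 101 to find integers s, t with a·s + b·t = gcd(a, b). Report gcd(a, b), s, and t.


Euclidean algorithm on (612, 101) — divide until remainder is 0:
  612 = 6 · 101 + 6
  101 = 16 · 6 + 5
  6 = 1 · 5 + 1
  5 = 5 · 1 + 0
gcd(612, 101) = 1.
Track Bezout coefficients alongside the remainders: start with r₀ = 612 = a·1 + b·0 (s = 1, t = 0) and r₁ = 101 = a·0 + b·1 (s = 0, t = 1); each new remainder r_{k+1} = r_{k-1} − q_k·r_k inherits s_{k+1} = s_{k-1} − q_k·s_k, t_{k+1} = t_{k-1} − q_k·t_k, so r_k = a·s_k + b·t_k at every step:
  q = 6: r = 6, s = 1 − 6·0 = 1, t = 0 − 6·1 = -6  (check: 612·1 + 101·(-6) = 6)
  q = 16: r = 5, s = 0 − 16·1 = -16, t = 1 − 16·(-6) = 97  (check: 612·(-16) + 101·97 = 5)
  q = 1: r = 1, s = 1 − 1·(-16) = 17, t = -6 − 1·97 = -103  (check: 612·17 + 101·(-103) = 1)
The row with r = 1 (the gcd) gives the Bezout coefficients s = 17, t = -103.
Result: 612 · (17) + 101 · (-103) = 1.

gcd(612, 101) = 1; s = 17, t = -103 (check: 612·17 + 101·(-103) = 1).


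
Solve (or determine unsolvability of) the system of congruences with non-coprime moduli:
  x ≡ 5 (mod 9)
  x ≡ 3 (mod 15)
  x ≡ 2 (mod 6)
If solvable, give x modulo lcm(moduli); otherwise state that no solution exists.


Moduli 9, 15, 6 are not pairwise coprime, so CRT works modulo lcm(m_i) when all pairwise compatibility conditions hold.
Pairwise compatibility: gcd(m_i, m_j) must divide a_i - a_j for every pair.
Merge one congruence at a time:
  Start: x ≡ 5 (mod 9).
  Combine with x ≡ 3 (mod 15): gcd(9, 15) = 3, and 3 - 5 = -2 is NOT divisible by 3.
    ⇒ system is inconsistent (no integer solution).

No solution (the system is inconsistent).


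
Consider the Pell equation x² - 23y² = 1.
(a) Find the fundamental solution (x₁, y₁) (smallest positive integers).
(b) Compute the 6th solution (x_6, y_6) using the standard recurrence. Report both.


Step 1: Find the fundamental solution (x₁, y₁) of x² - 23y² = 1.
  Expand √23 as a continued fraction. a₀ = ⌊√23⌋ = 4; iterate m_{k+1} = d_k·a_k − m_k, d_{k+1} = (23 − m_{k+1}²)/d_k, a_{k+1} = ⌊(a₀ + m_{k+1})/d_{k+1}⌋ (starting m₀ = 0, d₀ = 1), with convergents p_k = a_k·p_{k-1} + p_{k-2}, q_k = a_k·q_{k-1} + q_{k-2} (p₋₁ = 1, q₋₁ = 0):
  k = 0: a₀ = 4; p₀/q₀ = 4/1; p₀² − 23·q₀² = 16 − 23 = -7.
  k = 1: m = 4, d = 7, a = ⌊(4 + 4)/7⌋ = 1; p/q = (1·4 + 1)/(1·1 + 0) = 5/1; p² − 23·q² = 25 − 23 = 2.
  k = 2: m = 3, d = 2, a = ⌊(4 + 3)/2⌋ = 3; p/q = (3·5 + 4)/(3·1 + 1) = 19/4; p² − 23·q² = 361 − 368 = -7.
  k = 3: m = 3, d = 7, a = ⌊(4 + 3)/7⌋ = 1; p/q = (1·19 + 5)/(1·4 + 1) = 24/5; p² − 23·q² = 576 − 575 = 1.
  The first convergent with p² − 23·q² = 1 gives the fundamental solution (x₁, y₁) = (24, 5).
Step 2: Apply the recurrence (x_{n+1}, y_{n+1}) = (x₁x_n + 23y₁y_n, x₁y_n + y₁x_n) repeatedly.
  From (x_1, y_1) = (24, 5): x_2 = 24·24 + 23·5·5 = 1151; y_2 = 24·5 + 5·24 = 240.
  From (x_2, y_2) = (1151, 240): x_3 = 24·1151 + 23·5·240 = 55224; y_3 = 24·240 + 5·1151 = 11515.
  From (x_3, y_3) = (55224, 11515): x_4 = 24·55224 + 23·5·11515 = 2649601; y_4 = 24·11515 + 5·55224 = 552480.
  From (x_4, y_4) = (2649601, 552480): x_5 = 24·2649601 + 23·5·552480 = 127125624; y_5 = 24·552480 + 5·2649601 = 26507525.
  From (x_5, y_5) = (127125624, 26507525): x_6 = 24·127125624 + 23·5·26507525 = 6099380351; y_6 = 24·26507525 + 5·127125624 = 1271808720.
Step 3: Verify x_6² - 23·y_6² = 37202440666164883201 - 37202440666164883200 = 1 (should be 1). ✓

(x_1, y_1) = (24, 5); (x_6, y_6) = (6099380351, 1271808720).


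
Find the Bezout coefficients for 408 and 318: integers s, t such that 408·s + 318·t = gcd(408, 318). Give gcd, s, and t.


Euclidean algorithm on (408, 318) — divide until remainder is 0:
  408 = 1 · 318 + 90
  318 = 3 · 90 + 48
  90 = 1 · 48 + 42
  48 = 1 · 42 + 6
  42 = 7 · 6 + 0
gcd(408, 318) = 6.
Track Bezout coefficients alongside the remainders: start with r₀ = 408 = a·1 + b·0 (s = 1, t = 0) and r₁ = 318 = a·0 + b·1 (s = 0, t = 1); each new remainder r_{k+1} = r_{k-1} − q_k·r_k inherits s_{k+1} = s_{k-1} − q_k·s_k, t_{k+1} = t_{k-1} − q_k·t_k, so r_k = a·s_k + b·t_k at every step:
  q = 1: r = 90, s = 1 − 1·0 = 1, t = 0 − 1·1 = -1  (check: 408·1 + 318·(-1) = 90)
  q = 3: r = 48, s = 0 − 3·1 = -3, t = 1 − 3·(-1) = 4  (check: 408·(-3) + 318·4 = 48)
  q = 1: r = 42, s = 1 − 1·(-3) = 4, t = -1 − 1·4 = -5  (check: 408·4 + 318·(-5) = 42)
  q = 1: r = 6, s = -3 − 1·4 = -7, t = 4 − 1·(-5) = 9  (check: 408·(-7) + 318·9 = 6)
The row with r = 6 (the gcd) gives the Bezout coefficients s = -7, t = 9.
Result: 408 · (-7) + 318 · (9) = 6.

gcd(408, 318) = 6; s = -7, t = 9 (check: 408·(-7) + 318·9 = 6).


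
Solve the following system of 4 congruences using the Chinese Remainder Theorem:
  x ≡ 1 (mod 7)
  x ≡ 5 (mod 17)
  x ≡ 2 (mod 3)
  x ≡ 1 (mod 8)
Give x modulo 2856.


Product of moduli M = 7 · 17 · 3 · 8 = 2856.
Merge one congruence at a time:
  Start: x ≡ 1 (mod 7).
  Combine with x ≡ 5 (mod 17); new modulus lcm = 119.
    Write x = 1 + 7·t and substitute into x ≡ 5 (mod 17): 7·t ≡ 5 − 1 = 4 (mod 17).
    The inverse of 7 mod 17 is 5 (since 7·5 = 35 = 2·17 + 1), so t ≡ 5·4 = 20 ≡ 3 (mod 17).
    Then x = 1 + 7·3 = 22, valid modulo lcm(7, 17) = 119: x ≡ 22 (mod 119).
  Combine with x ≡ 2 (mod 3); new modulus lcm = 357.
    Write x = 22 + 119·t and substitute into x ≡ 2 (mod 3): 119·t ≡ 2 − 22 = -20 (mod 3).
    Reduce coefficients mod 3: 2·t ≡ 1 (mod 3).
    The inverse of 2 mod 3 is 2 (since 2·2 = 4 = 1·3 + 1), so t ≡ 2·1 = 2 ≡ 2 (mod 3).
    Then x = 22 + 119·2 = 260, valid modulo lcm(119, 3) = 357: x ≡ 260 (mod 357).
  Combine with x ≡ 1 (mod 8); new modulus lcm = 2856.
    Write x = 260 + 357·t and substitute into x ≡ 1 (mod 8): 357·t ≡ 1 − 260 = -259 (mod 8).
    Reduce coefficients mod 8: 5·t ≡ 5 (mod 8).
    The inverse of 5 mod 8 is 5 (since 5·5 = 25 = 3·8 + 1), so t ≡ 5·5 = 25 ≡ 1 (mod 8).
    Then x = 260 + 357·1 = 617, valid modulo lcm(357, 8) = 2856: x ≡ 617 (mod 2856).
Verify against each original: 617 mod 7 = 1, 617 mod 17 = 5, 617 mod 3 = 2, 617 mod 8 = 1.

x ≡ 617 (mod 2856).


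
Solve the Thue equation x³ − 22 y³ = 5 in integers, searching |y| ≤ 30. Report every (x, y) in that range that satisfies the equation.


The equation is x³ - 22y³ = 5. For fixed y, x³ = 22·y³ + 5, so a solution requires the RHS to be a perfect cube.
Strategy: iterate y from -30 to 30, compute RHS = 22·y³ + 5, and check whether it is a (positive or negative) perfect cube.
Check small values of y:
  y = 0: RHS = 5 is not a perfect cube.
  y = 1: RHS = 27 = (3)³ ⇒ x = 3 works.
  y = -1: RHS = -17 is not a perfect cube.
  y = 2: RHS = 181 is not a perfect cube.
  y = -2: RHS = -171 is not a perfect cube.
  y = 3: RHS = 599 is not a perfect cube.
  y = -3: RHS = -589 is not a perfect cube.
Continuing the search up to |y| = 30 finds no further solutions beyond those listed.
Collected solutions: (3, 1).

Solutions (with |y| ≤ 30): (3, 1).


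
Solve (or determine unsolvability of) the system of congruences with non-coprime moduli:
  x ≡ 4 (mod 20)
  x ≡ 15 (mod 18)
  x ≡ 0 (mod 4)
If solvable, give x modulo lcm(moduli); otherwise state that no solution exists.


Moduli 20, 18, 4 are not pairwise coprime, so CRT works modulo lcm(m_i) when all pairwise compatibility conditions hold.
Pairwise compatibility: gcd(m_i, m_j) must divide a_i - a_j for every pair.
Merge one congruence at a time:
  Start: x ≡ 4 (mod 20).
  Combine with x ≡ 15 (mod 18): gcd(20, 18) = 2, and 15 - 4 = 11 is NOT divisible by 2.
    ⇒ system is inconsistent (no integer solution).

No solution (the system is inconsistent).


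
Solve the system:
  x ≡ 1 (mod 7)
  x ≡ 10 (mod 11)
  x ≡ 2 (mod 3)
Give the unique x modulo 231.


Moduli 7, 11, 3 are pairwise coprime; by CRT there is a unique solution modulo M = 7 · 11 · 3 = 231.
Solve pairwise, accumulating the modulus:
  Start with x ≡ 1 (mod 7).
  Combine with x ≡ 10 (mod 11): since gcd(7, 11) = 1, we get a unique residue mod 77.
    Write x = 1 + 7·t and substitute into x ≡ 10 (mod 11): 7·t ≡ 10 − 1 = 9 (mod 11).
    The inverse of 7 mod 11 is 8 (since 7·8 = 56 = 5·11 + 1), so t ≡ 8·9 = 72 ≡ 6 (mod 11).
    Then x = 1 + 7·6 = 43, valid modulo lcm(7, 11) = 77: x ≡ 43 (mod 77).
  Combine with x ≡ 2 (mod 3): since gcd(77, 3) = 1, we get a unique residue mod 231.
    Write x = 43 + 77·t and substitute into x ≡ 2 (mod 3): 77·t ≡ 2 − 43 = -41 (mod 3).
    Reduce coefficients mod 3: 2·t ≡ 1 (mod 3).
    The inverse of 2 mod 3 is 2 (since 2·2 = 4 = 1·3 + 1), so t ≡ 2·1 = 2 ≡ 2 (mod 3).
    Then x = 43 + 77·2 = 197, valid modulo lcm(77, 3) = 231: x ≡ 197 (mod 231).
Verify: 197 mod 7 = 1 ✓, 197 mod 11 = 10 ✓, 197 mod 3 = 2 ✓.

x ≡ 197 (mod 231).


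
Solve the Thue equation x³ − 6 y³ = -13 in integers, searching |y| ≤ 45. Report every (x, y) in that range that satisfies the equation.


The equation is x³ - 6y³ = -13. For fixed y, x³ = 6·y³ − 13, so a solution requires the RHS to be a perfect cube.
Strategy: iterate y from -45 to 45, compute RHS = 6·y³ − 13, and check whether it is a (positive or negative) perfect cube.
Check small values of y:
  y = 0: RHS = -13 is not a perfect cube.
  y = 1: RHS = -7 is not a perfect cube.
  y = -1: RHS = -19 is not a perfect cube.
  y = 2: RHS = 35 is not a perfect cube.
  y = -2: RHS = -61 is not a perfect cube.
  y = 3: RHS = 149 is not a perfect cube.
  y = -3: RHS = -175 is not a perfect cube.
Continuing the search up to |y| = 45 finds no solutions either.
No (x, y) in the scanned range satisfies the equation.

No integer solutions with |y| ≤ 45.


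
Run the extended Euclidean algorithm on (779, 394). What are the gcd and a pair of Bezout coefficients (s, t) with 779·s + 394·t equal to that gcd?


Euclidean algorithm on (779, 394) — divide until remainder is 0:
  779 = 1 · 394 + 385
  394 = 1 · 385 + 9
  385 = 42 · 9 + 7
  9 = 1 · 7 + 2
  7 = 3 · 2 + 1
  2 = 2 · 1 + 0
gcd(779, 394) = 1.
Track Bezout coefficients alongside the remainders: start with r₀ = 779 = a·1 + b·0 (s = 1, t = 0) and r₁ = 394 = a·0 + b·1 (s = 0, t = 1); each new remainder r_{k+1} = r_{k-1} − q_k·r_k inherits s_{k+1} = s_{k-1} − q_k·s_k, t_{k+1} = t_{k-1} − q_k·t_k, so r_k = a·s_k + b·t_k at every step:
  q = 1: r = 385, s = 1 − 1·0 = 1, t = 0 − 1·1 = -1  (check: 779·1 + 394·(-1) = 385)
  q = 1: r = 9, s = 0 − 1·1 = -1, t = 1 − 1·(-1) = 2  (check: 779·(-1) + 394·2 = 9)
  q = 42: r = 7, s = 1 − 42·(-1) = 43, t = -1 − 42·2 = -85  (check: 779·43 + 394·(-85) = 7)
  q = 1: r = 2, s = -1 − 1·43 = -44, t = 2 − 1·(-85) = 87  (check: 779·(-44) + 394·87 = 2)
  q = 3: r = 1, s = 43 − 3·(-44) = 175, t = -85 − 3·87 = -346  (check: 779·175 + 394·(-346) = 1)
The row with r = 1 (the gcd) gives the Bezout coefficients s = 175, t = -346.
Result: 779 · (175) + 394 · (-346) = 1.

gcd(779, 394) = 1; s = 175, t = -346 (check: 779·175 + 394·(-346) = 1).


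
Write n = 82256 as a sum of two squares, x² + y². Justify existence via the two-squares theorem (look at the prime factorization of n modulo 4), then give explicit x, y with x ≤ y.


Step 1: Factor n = 82256 = 2^4 · 53 · 97.
Step 2: Check the mod-4 condition on each prime factor: 2 = 2 (special); 53 ≡ 1 (mod 4), exponent 1; 97 ≡ 1 (mod 4), exponent 1.
All primes ≡ 3 (mod 4) appear to even exponent (or don't appear), so by the two-squares theorem n IS expressible as a sum of two squares.
Step 3: Build a representation. Group n = k² · m with k = 4 and m = 53 · 97 = 5141 (a product of primes ≡ 1 (mod 4)); a representation of m scales to one of n via (k·x)² + (k·y)² = k²(x² + y²). Each prime p ≡ 1 (mod 4) is itself a sum of two squares; find a² by testing p − a² for a perfect square:
  53: 53 − 1² = 52, 53 − 2² = 49 = 7² ⇒ 53 = 2² + 7².
  97: 97 − 1² = 96, 97 − 2² = 93, 97 − 3² = 88, 97 − 4² = 81 = 9² ⇒ 97 = 4² + 9².
  Combine using the Brahmagupta–Fibonacci identity (a² + b²)(c² + d²) = (ac − bd)² + (ad + bc)² = (ac + bd)² + (ad − bc)²:
  53 · 97 = 5141: from (2² + 7²)(4² + 9²), take (2·4 − 7·9, 2·9 + 7·4) = (8 − 63, 18 + 28) = (-55, 46); dropping signs (only squares matter) gives (55, 46); check 55² + 46² = 3025 + 2116 = 5141 ✓.
  Scale by k = 4: (4·55, 4·46) = (220, 184).
Step 4: Order so x ≤ y and verify: 184² + 220² = 33856 + 48400 = 82256 = n. ✓

n = 82256 = 184² + 220² (one valid representation with x ≤ y).


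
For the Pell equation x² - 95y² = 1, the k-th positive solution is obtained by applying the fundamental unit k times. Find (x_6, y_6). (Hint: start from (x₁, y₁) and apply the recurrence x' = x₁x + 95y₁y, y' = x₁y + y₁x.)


Step 1: Find the fundamental solution (x₁, y₁) of x² - 95y² = 1.
  Expand √95 as a continued fraction. a₀ = ⌊√95⌋ = 9; iterate m_{k+1} = d_k·a_k − m_k, d_{k+1} = (95 − m_{k+1}²)/d_k, a_{k+1} = ⌊(a₀ + m_{k+1})/d_{k+1}⌋ (starting m₀ = 0, d₀ = 1), with convergents p_k = a_k·p_{k-1} + p_{k-2}, q_k = a_k·q_{k-1} + q_{k-2} (p₋₁ = 1, q₋₁ = 0):
  k = 0: a₀ = 9; p₀/q₀ = 9/1; p₀² − 95·q₀² = 81 − 95 = -14.
  k = 1: m = 9, d = 14, a = ⌊(9 + 9)/14⌋ = 1; p/q = (1·9 + 1)/(1·1 + 0) = 10/1; p² − 95·q² = 100 − 95 = 5.
  k = 2: m = 5, d = 5, a = ⌊(9 + 5)/5⌋ = 2; p/q = (2·10 + 9)/(2·1 + 1) = 29/3; p² − 95·q² = 841 − 855 = -14.
  k = 3: m = 5, d = 14, a = ⌊(9 + 5)/14⌋ = 1; p/q = (1·29 + 10)/(1·3 + 1) = 39/4; p² − 95·q² = 1521 − 1520 = 1.
  The first convergent with p² − 95·q² = 1 gives the fundamental solution (x₁, y₁) = (39, 4).
Step 2: Apply the recurrence (x_{n+1}, y_{n+1}) = (x₁x_n + 95y₁y_n, x₁y_n + y₁x_n) repeatedly.
  From (x_1, y_1) = (39, 4): x_2 = 39·39 + 95·4·4 = 3041; y_2 = 39·4 + 4·39 = 312.
  From (x_2, y_2) = (3041, 312): x_3 = 39·3041 + 95·4·312 = 237159; y_3 = 39·312 + 4·3041 = 24332.
  From (x_3, y_3) = (237159, 24332): x_4 = 39·237159 + 95·4·24332 = 18495361; y_4 = 39·24332 + 4·237159 = 1897584.
  From (x_4, y_4) = (18495361, 1897584): x_5 = 39·18495361 + 95·4·1897584 = 1442400999; y_5 = 39·1897584 + 4·18495361 = 147987220.
  From (x_5, y_5) = (1442400999, 147987220): x_6 = 39·1442400999 + 95·4·147987220 = 112488782561; y_6 = 39·147987220 + 4·1442400999 = 11541105576.
Step 3: Verify x_6² - 95·y_6² = 12653726202055937718721 - 12653726202055937718720 = 1 (should be 1). ✓

(x_1, y_1) = (39, 4); (x_6, y_6) = (112488782561, 11541105576).


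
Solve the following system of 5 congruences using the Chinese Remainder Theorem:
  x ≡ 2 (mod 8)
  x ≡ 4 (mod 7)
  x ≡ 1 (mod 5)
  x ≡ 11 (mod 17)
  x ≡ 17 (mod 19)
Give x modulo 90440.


Product of moduli M = 8 · 7 · 5 · 17 · 19 = 90440.
Merge one congruence at a time:
  Start: x ≡ 2 (mod 8).
  Combine with x ≡ 4 (mod 7); new modulus lcm = 56.
    Write x = 2 + 8·t and substitute into x ≡ 4 (mod 7): 8·t ≡ 4 − 2 = 2 (mod 7).
    Reduce coefficients mod 7: 1·t ≡ 2 (mod 7).
    So t ≡ 2 (mod 7).
    Then x = 2 + 8·2 = 18, valid modulo lcm(8, 7) = 56: x ≡ 18 (mod 56).
  Combine with x ≡ 1 (mod 5); new modulus lcm = 280.
    Write x = 18 + 56·t and substitute into x ≡ 1 (mod 5): 56·t ≡ 1 − 18 = -17 (mod 5).
    Reduce coefficients mod 5: 1·t ≡ 3 (mod 5).
    So t ≡ 3 (mod 5).
    Then x = 18 + 56·3 = 186, valid modulo lcm(56, 5) = 280: x ≡ 186 (mod 280).
  Combine with x ≡ 11 (mod 17); new modulus lcm = 4760.
    Write x = 186 + 280·t and substitute into x ≡ 11 (mod 17): 280·t ≡ 11 − 186 = -175 (mod 17).
    Reduce coefficients mod 17: 8·t ≡ 12 (mod 17).
    The inverse of 8 mod 17 is 15 (since 8·15 = 120 = 7·17 + 1), so t ≡ 15·12 = 180 ≡ 10 (mod 17).
    Then x = 186 + 280·10 = 2986, valid modulo lcm(280, 17) = 4760: x ≡ 2986 (mod 4760).
  Combine with x ≡ 17 (mod 19); new modulus lcm = 90440.
    Write x = 2986 + 4760·t and substitute into x ≡ 17 (mod 19): 4760·t ≡ 17 − 2986 = -2969 (mod 19).
    Reduce coefficients mod 19: 10·t ≡ 14 (mod 19).
    The inverse of 10 mod 19 is 2 (since 10·2 = 20 = 1·19 + 1), so t ≡ 2·14 = 28 ≡ 9 (mod 19).
    Then x = 2986 + 4760·9 = 45826, valid modulo lcm(4760, 19) = 90440: x ≡ 45826 (mod 90440).
Verify against each original: 45826 mod 8 = 2, 45826 mod 7 = 4, 45826 mod 5 = 1, 45826 mod 17 = 11, 45826 mod 19 = 17.

x ≡ 45826 (mod 90440).


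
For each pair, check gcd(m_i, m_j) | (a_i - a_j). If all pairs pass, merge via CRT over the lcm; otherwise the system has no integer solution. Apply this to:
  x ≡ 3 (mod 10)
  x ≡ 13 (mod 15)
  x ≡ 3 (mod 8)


Moduli 10, 15, 8 are not pairwise coprime, so CRT works modulo lcm(m_i) when all pairwise compatibility conditions hold.
Pairwise compatibility: gcd(m_i, m_j) must divide a_i - a_j for every pair.
Merge one congruence at a time:
  Start: x ≡ 3 (mod 10).
  Combine with x ≡ 13 (mod 15): gcd(10, 15) = 5; 13 - 3 = 10, which IS divisible by 5, so compatible.
    Write x = 3 + 10·t and substitute into x ≡ 13 (mod 15): 10·t ≡ 13 − 3 = 10 (mod 15).
    Divide the congruence (and modulus) by g = 5: 2·t ≡ 2 (mod 3).
    The inverse of 2 mod 3 is 2 (since 2·2 = 4 = 1·3 + 1), so t ≡ 2·2 = 4 ≡ 1 (mod 3).
    Then x = 3 + 10·1 = 13, valid modulo lcm(10, 15) = 30: x ≡ 13 (mod 30).
  Combine with x ≡ 3 (mod 8): gcd(30, 8) = 2; 3 - 13 = -10, which IS divisible by 2, so compatible.
    Write x = 13 + 30·t and substitute into x ≡ 3 (mod 8): 30·t ≡ 3 − 13 = -10 (mod 8).
    Divide the congruence (and modulus) by g = 2: 15·t ≡ -5 (mod 4).
    Reduce coefficients mod 4: 3·t ≡ 3 (mod 4).
    The inverse of 3 mod 4 is 3 (since 3·3 = 9 = 2·4 + 1), so t ≡ 3·3 = 9 ≡ 1 (mod 4).
    Then x = 13 + 30·1 = 43, valid modulo lcm(30, 8) = 120: x ≡ 43 (mod 120).
Verify: 43 mod 10 = 3, 43 mod 15 = 13, 43 mod 8 = 3.

x ≡ 43 (mod 120).


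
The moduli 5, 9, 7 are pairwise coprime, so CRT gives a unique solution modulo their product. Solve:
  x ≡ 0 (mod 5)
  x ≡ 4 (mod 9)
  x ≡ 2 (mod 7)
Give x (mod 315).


Moduli 5, 9, 7 are pairwise coprime; by CRT there is a unique solution modulo M = 5 · 9 · 7 = 315.
Solve pairwise, accumulating the modulus:
  Start with x ≡ 0 (mod 5).
  Combine with x ≡ 4 (mod 9): since gcd(5, 9) = 1, we get a unique residue mod 45.
    Write x = 0 + 5·t and substitute into x ≡ 4 (mod 9): 5·t ≡ 4 − 0 = 4 (mod 9).
    The inverse of 5 mod 9 is 2 (since 5·2 = 10 = 1·9 + 1), so t ≡ 2·4 = 8 ≡ 8 (mod 9).
    Then x = 0 + 5·8 = 40, valid modulo lcm(5, 9) = 45: x ≡ 40 (mod 45).
  Combine with x ≡ 2 (mod 7): since gcd(45, 7) = 1, we get a unique residue mod 315.
    Write x = 40 + 45·t and substitute into x ≡ 2 (mod 7): 45·t ≡ 2 − 40 = -38 (mod 7).
    Reduce coefficients mod 7: 3·t ≡ 4 (mod 7).
    The inverse of 3 mod 7 is 5 (since 3·5 = 15 = 2·7 + 1), so t ≡ 5·4 = 20 ≡ 6 (mod 7).
    Then x = 40 + 45·6 = 310, valid modulo lcm(45, 7) = 315: x ≡ 310 (mod 315).
Verify: 310 mod 5 = 0 ✓, 310 mod 9 = 4 ✓, 310 mod 7 = 2 ✓.

x ≡ 310 (mod 315).


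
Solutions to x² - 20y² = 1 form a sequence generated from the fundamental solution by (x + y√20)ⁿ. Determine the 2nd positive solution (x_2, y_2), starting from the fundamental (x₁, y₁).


Step 1: Find the fundamental solution (x₁, y₁) of x² - 20y² = 1.
  Expand √20 as a continued fraction. a₀ = ⌊√20⌋ = 4; iterate m_{k+1} = d_k·a_k − m_k, d_{k+1} = (20 − m_{k+1}²)/d_k, a_{k+1} = ⌊(a₀ + m_{k+1})/d_{k+1}⌋ (starting m₀ = 0, d₀ = 1), with convergents p_k = a_k·p_{k-1} + p_{k-2}, q_k = a_k·q_{k-1} + q_{k-2} (p₋₁ = 1, q₋₁ = 0):
  k = 0: a₀ = 4; p₀/q₀ = 4/1; p₀² − 20·q₀² = 16 − 20 = -4.
  k = 1: m = 4, d = 4, a = ⌊(4 + 4)/4⌋ = 2; p/q = (2·4 + 1)/(2·1 + 0) = 9/2; p² − 20·q² = 81 − 80 = 1.
  The first convergent with p² − 20·q² = 1 gives the fundamental solution (x₁, y₁) = (9, 2).
Step 2: Apply the recurrence (x_{n+1}, y_{n+1}) = (x₁x_n + 20y₁y_n, x₁y_n + y₁x_n) repeatedly.
  From (x_1, y_1) = (9, 2): x_2 = 9·9 + 20·2·2 = 161; y_2 = 9·2 + 2·9 = 36.
Step 3: Verify x_2² - 20·y_2² = 25921 - 25920 = 1 (should be 1). ✓

(x_1, y_1) = (9, 2); (x_2, y_2) = (161, 36).


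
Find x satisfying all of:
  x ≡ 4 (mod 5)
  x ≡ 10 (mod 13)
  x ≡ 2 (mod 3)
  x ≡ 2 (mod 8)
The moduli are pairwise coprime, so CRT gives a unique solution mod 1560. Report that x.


Product of moduli M = 5 · 13 · 3 · 8 = 1560.
Merge one congruence at a time:
  Start: x ≡ 4 (mod 5).
  Combine with x ≡ 10 (mod 13); new modulus lcm = 65.
    Write x = 4 + 5·t and substitute into x ≡ 10 (mod 13): 5·t ≡ 10 − 4 = 6 (mod 13).
    The inverse of 5 mod 13 is 8 (since 5·8 = 40 = 3·13 + 1), so t ≡ 8·6 = 48 ≡ 9 (mod 13).
    Then x = 4 + 5·9 = 49, valid modulo lcm(5, 13) = 65: x ≡ 49 (mod 65).
  Combine with x ≡ 2 (mod 3); new modulus lcm = 195.
    Write x = 49 + 65·t and substitute into x ≡ 2 (mod 3): 65·t ≡ 2 − 49 = -47 (mod 3).
    Reduce coefficients mod 3: 2·t ≡ 1 (mod 3).
    The inverse of 2 mod 3 is 2 (since 2·2 = 4 = 1·3 + 1), so t ≡ 2·1 = 2 ≡ 2 (mod 3).
    Then x = 49 + 65·2 = 179, valid modulo lcm(65, 3) = 195: x ≡ 179 (mod 195).
  Combine with x ≡ 2 (mod 8); new modulus lcm = 1560.
    Write x = 179 + 195·t and substitute into x ≡ 2 (mod 8): 195·t ≡ 2 − 179 = -177 (mod 8).
    Reduce coefficients mod 8: 3·t ≡ 7 (mod 8).
    The inverse of 3 mod 8 is 3 (since 3·3 = 9 = 1·8 + 1), so t ≡ 3·7 = 21 ≡ 5 (mod 8).
    Then x = 179 + 195·5 = 1154, valid modulo lcm(195, 8) = 1560: x ≡ 1154 (mod 1560).
Verify against each original: 1154 mod 5 = 4, 1154 mod 13 = 10, 1154 mod 3 = 2, 1154 mod 8 = 2.

x ≡ 1154 (mod 1560).


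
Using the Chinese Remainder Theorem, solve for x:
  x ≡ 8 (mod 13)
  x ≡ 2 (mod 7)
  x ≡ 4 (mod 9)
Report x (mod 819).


Moduli 13, 7, 9 are pairwise coprime; by CRT there is a unique solution modulo M = 13 · 7 · 9 = 819.
Solve pairwise, accumulating the modulus:
  Start with x ≡ 8 (mod 13).
  Combine with x ≡ 2 (mod 7): since gcd(13, 7) = 1, we get a unique residue mod 91.
    Write x = 8 + 13·t and substitute into x ≡ 2 (mod 7): 13·t ≡ 2 − 8 = -6 (mod 7).
    Reduce coefficients mod 7: 6·t ≡ 1 (mod 7).
    The inverse of 6 mod 7 is 6 (since 6·6 = 36 = 5·7 + 1), so t ≡ 6·1 = 6 ≡ 6 (mod 7).
    Then x = 8 + 13·6 = 86, valid modulo lcm(13, 7) = 91: x ≡ 86 (mod 91).
  Combine with x ≡ 4 (mod 9): since gcd(91, 9) = 1, we get a unique residue mod 819.
    Write x = 86 + 91·t and substitute into x ≡ 4 (mod 9): 91·t ≡ 4 − 86 = -82 (mod 9).
    Reduce coefficients mod 9: 1·t ≡ 8 (mod 9).
    So t ≡ 8 (mod 9).
    Then x = 86 + 91·8 = 814, valid modulo lcm(91, 9) = 819: x ≡ 814 (mod 819).
Verify: 814 mod 13 = 8 ✓, 814 mod 7 = 2 ✓, 814 mod 9 = 4 ✓.

x ≡ 814 (mod 819).


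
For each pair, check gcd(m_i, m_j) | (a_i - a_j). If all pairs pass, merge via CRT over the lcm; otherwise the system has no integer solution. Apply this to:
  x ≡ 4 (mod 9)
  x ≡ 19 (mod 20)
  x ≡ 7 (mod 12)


Moduli 9, 20, 12 are not pairwise coprime, so CRT works modulo lcm(m_i) when all pairwise compatibility conditions hold.
Pairwise compatibility: gcd(m_i, m_j) must divide a_i - a_j for every pair.
Merge one congruence at a time:
  Start: x ≡ 4 (mod 9).
  Combine with x ≡ 19 (mod 20): gcd(9, 20) = 1; 19 - 4 = 15, which IS divisible by 1, so compatible.
    Write x = 4 + 9·t and substitute into x ≡ 19 (mod 20): 9·t ≡ 19 − 4 = 15 (mod 20).
    The inverse of 9 mod 20 is 9 (since 9·9 = 81 = 4·20 + 1), so t ≡ 9·15 = 135 ≡ 15 (mod 20).
    Then x = 4 + 9·15 = 139, valid modulo lcm(9, 20) = 180: x ≡ 139 (mod 180).
  Combine with x ≡ 7 (mod 12): gcd(180, 12) = 12; 7 - 139 = -132, which IS divisible by 12, so compatible.
    Write x = 139 + 180·t and substitute into x ≡ 7 (mod 12): 180·t ≡ 7 − 139 = -132 (mod 12).
    Divide the congruence (and modulus) by g = 12: 15·t ≡ -11 (mod 1).
    Modulo 1 every t works; take t = 0.
    Then x = 139 + 180·0 = 139, valid modulo lcm(180, 12) = 180: x ≡ 139 (mod 180).
Verify: 139 mod 9 = 4, 139 mod 20 = 19, 139 mod 12 = 7.

x ≡ 139 (mod 180).


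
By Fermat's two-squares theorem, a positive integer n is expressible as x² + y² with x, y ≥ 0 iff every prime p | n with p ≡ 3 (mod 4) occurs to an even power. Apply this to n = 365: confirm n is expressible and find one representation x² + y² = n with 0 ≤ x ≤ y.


Step 1: Factor n = 365 = 5 · 73.
Step 2: Check the mod-4 condition on each prime factor: 5 ≡ 1 (mod 4), exponent 1; 73 ≡ 1 (mod 4), exponent 1.
All primes ≡ 3 (mod 4) appear to even exponent (or don't appear), so by the two-squares theorem n IS expressible as a sum of two squares.
Step 3: Build a representation. Here n = 5 · 73 is a product of primes ≡ 1 (mod 4). Each prime p ≡ 1 (mod 4) is itself a sum of two squares; find a² by testing p − a² for a perfect square:
  5: 5 − 1² = 4 = 2² ⇒ 5 = 1² + 2².
  73: 73 − 1² = 72, 73 − 2² = 69, 73 − 3² = 64 = 8² ⇒ 73 = 3² + 8².
  Combine using the Brahmagupta–Fibonacci identity (a² + b²)(c² + d²) = (ac − bd)² + (ad + bc)² = (ac + bd)² + (ad − bc)²:
  5 · 73 = 365: from (1² + 2²)(3² + 8²), take (1·3 − 2·8, 1·8 + 2·3) = (3 − 16, 8 + 6) = (-13, 14); dropping signs (only squares matter) gives (13, 14); check 13² + 14² = 169 + 196 = 365 ✓.
Step 4: Order so x ≤ y and verify: 13² + 14² = 169 + 196 = 365 = n. ✓

n = 365 = 13² + 14² (one valid representation with x ≤ y).


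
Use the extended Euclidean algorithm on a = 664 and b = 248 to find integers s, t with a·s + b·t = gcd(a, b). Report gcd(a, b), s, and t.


Euclidean algorithm on (664, 248) — divide until remainder is 0:
  664 = 2 · 248 + 168
  248 = 1 · 168 + 80
  168 = 2 · 80 + 8
  80 = 10 · 8 + 0
gcd(664, 248) = 8.
Track Bezout coefficients alongside the remainders: start with r₀ = 664 = a·1 + b·0 (s = 1, t = 0) and r₁ = 248 = a·0 + b·1 (s = 0, t = 1); each new remainder r_{k+1} = r_{k-1} − q_k·r_k inherits s_{k+1} = s_{k-1} − q_k·s_k, t_{k+1} = t_{k-1} − q_k·t_k, so r_k = a·s_k + b·t_k at every step:
  q = 2: r = 168, s = 1 − 2·0 = 1, t = 0 − 2·1 = -2  (check: 664·1 + 248·(-2) = 168)
  q = 1: r = 80, s = 0 − 1·1 = -1, t = 1 − 1·(-2) = 3  (check: 664·(-1) + 248·3 = 80)
  q = 2: r = 8, s = 1 − 2·(-1) = 3, t = -2 − 2·3 = -8  (check: 664·3 + 248·(-8) = 8)
The row with r = 8 (the gcd) gives the Bezout coefficients s = 3, t = -8.
Result: 664 · (3) + 248 · (-8) = 8.

gcd(664, 248) = 8; s = 3, t = -8 (check: 664·3 + 248·(-8) = 8).


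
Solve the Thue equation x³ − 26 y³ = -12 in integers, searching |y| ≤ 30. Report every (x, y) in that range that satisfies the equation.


The equation is x³ - 26y³ = -12. For fixed y, x³ = 26·y³ − 12, so a solution requires the RHS to be a perfect cube.
Strategy: iterate y from -30 to 30, compute RHS = 26·y³ − 12, and check whether it is a (positive or negative) perfect cube.
Check small values of y:
  y = 0: RHS = -12 is not a perfect cube.
  y = 1: RHS = 14 is not a perfect cube.
  y = -1: RHS = -38 is not a perfect cube.
  y = 2: RHS = 196 is not a perfect cube.
  y = -2: RHS = -220 is not a perfect cube.
  y = 3: RHS = 690 is not a perfect cube.
  y = -3: RHS = -714 is not a perfect cube.
Continuing the search up to |y| = 30 finds no solutions either.
No (x, y) in the scanned range satisfies the equation.

No integer solutions with |y| ≤ 30.


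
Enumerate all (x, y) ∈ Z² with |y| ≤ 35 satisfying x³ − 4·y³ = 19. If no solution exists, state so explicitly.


The equation is x³ - 4y³ = 19. For fixed y, x³ = 4·y³ + 19, so a solution requires the RHS to be a perfect cube.
Strategy: iterate y from -35 to 35, compute RHS = 4·y³ + 19, and check whether it is a (positive or negative) perfect cube.
Check small values of y:
  y = 0: RHS = 19 is not a perfect cube.
  y = 1: RHS = 23 is not a perfect cube.
  y = -1: RHS = 15 is not a perfect cube.
  y = 2: RHS = 51 is not a perfect cube.
  y = -2: RHS = -13 is not a perfect cube.
  y = 3: RHS = 127 is not a perfect cube.
  y = -3: RHS = -89 is not a perfect cube.
Continuing the search up to |y| = 35 finds no solutions either.
No (x, y) in the scanned range satisfies the equation.

No integer solutions with |y| ≤ 35.


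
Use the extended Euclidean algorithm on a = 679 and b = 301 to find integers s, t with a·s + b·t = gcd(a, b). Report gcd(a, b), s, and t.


Euclidean algorithm on (679, 301) — divide until remainder is 0:
  679 = 2 · 301 + 77
  301 = 3 · 77 + 70
  77 = 1 · 70 + 7
  70 = 10 · 7 + 0
gcd(679, 301) = 7.
Track Bezout coefficients alongside the remainders: start with r₀ = 679 = a·1 + b·0 (s = 1, t = 0) and r₁ = 301 = a·0 + b·1 (s = 0, t = 1); each new remainder r_{k+1} = r_{k-1} − q_k·r_k inherits s_{k+1} = s_{k-1} − q_k·s_k, t_{k+1} = t_{k-1} − q_k·t_k, so r_k = a·s_k + b·t_k at every step:
  q = 2: r = 77, s = 1 − 2·0 = 1, t = 0 − 2·1 = -2  (check: 679·1 + 301·(-2) = 77)
  q = 3: r = 70, s = 0 − 3·1 = -3, t = 1 − 3·(-2) = 7  (check: 679·(-3) + 301·7 = 70)
  q = 1: r = 7, s = 1 − 1·(-3) = 4, t = -2 − 1·7 = -9  (check: 679·4 + 301·(-9) = 7)
The row with r = 7 (the gcd) gives the Bezout coefficients s = 4, t = -9.
Result: 679 · (4) + 301 · (-9) = 7.

gcd(679, 301) = 7; s = 4, t = -9 (check: 679·4 + 301·(-9) = 7).


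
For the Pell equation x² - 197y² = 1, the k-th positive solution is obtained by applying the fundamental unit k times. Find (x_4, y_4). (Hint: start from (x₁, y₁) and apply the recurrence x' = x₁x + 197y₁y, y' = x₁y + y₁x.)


Step 1: Find the fundamental solution (x₁, y₁) of x² - 197y² = 1.
  Expand √197 as a continued fraction. a₀ = ⌊√197⌋ = 14; iterate m_{k+1} = d_k·a_k − m_k, d_{k+1} = (197 − m_{k+1}²)/d_k, a_{k+1} = ⌊(a₀ + m_{k+1})/d_{k+1}⌋ (starting m₀ = 0, d₀ = 1), with convergents p_k = a_k·p_{k-1} + p_{k-2}, q_k = a_k·q_{k-1} + q_{k-2} (p₋₁ = 1, q₋₁ = 0):
  k = 0: a₀ = 14; p₀/q₀ = 14/1; p₀² − 197·q₀² = 196 − 197 = -1.
  k = 1: m = 14, d = 1, a = ⌊(14 + 14)/1⌋ = 28; p/q = (28·14 + 1)/(28·1 + 0) = 393/28; p² − 197·q² = 154449 − 154448 = 1.
  The first convergent with p² − 197·q² = 1 gives the fundamental solution (x₁, y₁) = (393, 28).
Step 2: Apply the recurrence (x_{n+1}, y_{n+1}) = (x₁x_n + 197y₁y_n, x₁y_n + y₁x_n) repeatedly.
  From (x_1, y_1) = (393, 28): x_2 = 393·393 + 197·28·28 = 308897; y_2 = 393·28 + 28·393 = 22008.
  From (x_2, y_2) = (308897, 22008): x_3 = 393·308897 + 197·28·22008 = 242792649; y_3 = 393·22008 + 28·308897 = 17298260.
  From (x_3, y_3) = (242792649, 17298260): x_4 = 393·242792649 + 197·28·17298260 = 190834713217; y_4 = 393·17298260 + 28·242792649 = 13596410352.
Step 3: Verify x_4² - 197·y_4² = 36417887768614634489089 - 36417887768614634489088 = 1 (should be 1). ✓

(x_1, y_1) = (393, 28); (x_4, y_4) = (190834713217, 13596410352).


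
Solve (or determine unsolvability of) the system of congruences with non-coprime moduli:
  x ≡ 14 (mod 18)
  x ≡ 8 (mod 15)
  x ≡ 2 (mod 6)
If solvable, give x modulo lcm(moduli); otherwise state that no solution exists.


Moduli 18, 15, 6 are not pairwise coprime, so CRT works modulo lcm(m_i) when all pairwise compatibility conditions hold.
Pairwise compatibility: gcd(m_i, m_j) must divide a_i - a_j for every pair.
Merge one congruence at a time:
  Start: x ≡ 14 (mod 18).
  Combine with x ≡ 8 (mod 15): gcd(18, 15) = 3; 8 - 14 = -6, which IS divisible by 3, so compatible.
    Write x = 14 + 18·t and substitute into x ≡ 8 (mod 15): 18·t ≡ 8 − 14 = -6 (mod 15).
    Divide the congruence (and modulus) by g = 3: 6·t ≡ -2 (mod 5).
    Reduce coefficients mod 5: 1·t ≡ 3 (mod 5).
    So t ≡ 3 (mod 5).
    Then x = 14 + 18·3 = 68, valid modulo lcm(18, 15) = 90: x ≡ 68 (mod 90).
  Combine with x ≡ 2 (mod 6): gcd(90, 6) = 6; 2 - 68 = -66, which IS divisible by 6, so compatible.
    Write x = 68 + 90·t and substitute into x ≡ 2 (mod 6): 90·t ≡ 2 − 68 = -66 (mod 6).
    Divide the congruence (and modulus) by g = 6: 15·t ≡ -11 (mod 1).
    Modulo 1 every t works; take t = 0.
    Then x = 68 + 90·0 = 68, valid modulo lcm(90, 6) = 90: x ≡ 68 (mod 90).
Verify: 68 mod 18 = 14, 68 mod 15 = 8, 68 mod 6 = 2.

x ≡ 68 (mod 90).


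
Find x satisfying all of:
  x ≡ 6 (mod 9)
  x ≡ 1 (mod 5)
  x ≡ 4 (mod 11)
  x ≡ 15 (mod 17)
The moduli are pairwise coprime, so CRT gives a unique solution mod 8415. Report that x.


Product of moduli M = 9 · 5 · 11 · 17 = 8415.
Merge one congruence at a time:
  Start: x ≡ 6 (mod 9).
  Combine with x ≡ 1 (mod 5); new modulus lcm = 45.
    Write x = 6 + 9·t and substitute into x ≡ 1 (mod 5): 9·t ≡ 1 − 6 = -5 (mod 5).
    Reduce coefficients mod 5: 4·t ≡ 0 (mod 5).
    The inverse of 4 mod 5 is 4 (since 4·4 = 16 = 3·5 + 1), so t ≡ 4·0 = 0 ≡ 0 (mod 5).
    Then x = 6 + 9·0 = 6, valid modulo lcm(9, 5) = 45: x ≡ 6 (mod 45).
  Combine with x ≡ 4 (mod 11); new modulus lcm = 495.
    Write x = 6 + 45·t and substitute into x ≡ 4 (mod 11): 45·t ≡ 4 − 6 = -2 (mod 11).
    Reduce coefficients mod 11: 1·t ≡ 9 (mod 11).
    So t ≡ 9 (mod 11).
    Then x = 6 + 45·9 = 411, valid modulo lcm(45, 11) = 495: x ≡ 411 (mod 495).
  Combine with x ≡ 15 (mod 17); new modulus lcm = 8415.
    Write x = 411 + 495·t and substitute into x ≡ 15 (mod 17): 495·t ≡ 15 − 411 = -396 (mod 17).
    Reduce coefficients mod 17: 2·t ≡ 12 (mod 17).
    The inverse of 2 mod 17 is 9 (since 2·9 = 18 = 1·17 + 1), so t ≡ 9·12 = 108 ≡ 6 (mod 17).
    Then x = 411 + 495·6 = 3381, valid modulo lcm(495, 17) = 8415: x ≡ 3381 (mod 8415).
Verify against each original: 3381 mod 9 = 6, 3381 mod 5 = 1, 3381 mod 11 = 4, 3381 mod 17 = 15.

x ≡ 3381 (mod 8415).


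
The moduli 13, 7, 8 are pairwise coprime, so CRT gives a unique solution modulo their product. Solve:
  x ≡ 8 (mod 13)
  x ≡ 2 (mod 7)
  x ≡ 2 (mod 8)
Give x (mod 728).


Moduli 13, 7, 8 are pairwise coprime; by CRT there is a unique solution modulo M = 13 · 7 · 8 = 728.
Solve pairwise, accumulating the modulus:
  Start with x ≡ 8 (mod 13).
  Combine with x ≡ 2 (mod 7): since gcd(13, 7) = 1, we get a unique residue mod 91.
    Write x = 8 + 13·t and substitute into x ≡ 2 (mod 7): 13·t ≡ 2 − 8 = -6 (mod 7).
    Reduce coefficients mod 7: 6·t ≡ 1 (mod 7).
    The inverse of 6 mod 7 is 6 (since 6·6 = 36 = 5·7 + 1), so t ≡ 6·1 = 6 ≡ 6 (mod 7).
    Then x = 8 + 13·6 = 86, valid modulo lcm(13, 7) = 91: x ≡ 86 (mod 91).
  Combine with x ≡ 2 (mod 8): since gcd(91, 8) = 1, we get a unique residue mod 728.
    Write x = 86 + 91·t and substitute into x ≡ 2 (mod 8): 91·t ≡ 2 − 86 = -84 (mod 8).
    Reduce coefficients mod 8: 3·t ≡ 4 (mod 8).
    The inverse of 3 mod 8 is 3 (since 3·3 = 9 = 1·8 + 1), so t ≡ 3·4 = 12 ≡ 4 (mod 8).
    Then x = 86 + 91·4 = 450, valid modulo lcm(91, 8) = 728: x ≡ 450 (mod 728).
Verify: 450 mod 13 = 8 ✓, 450 mod 7 = 2 ✓, 450 mod 8 = 2 ✓.

x ≡ 450 (mod 728).


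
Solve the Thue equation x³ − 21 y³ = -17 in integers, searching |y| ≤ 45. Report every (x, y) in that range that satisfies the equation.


The equation is x³ - 21y³ = -17. For fixed y, x³ = 21·y³ − 17, so a solution requires the RHS to be a perfect cube.
Strategy: iterate y from -45 to 45, compute RHS = 21·y³ − 17, and check whether it is a (positive or negative) perfect cube.
Check small values of y:
  y = 0: RHS = -17 is not a perfect cube.
  y = 1: RHS = 4 is not a perfect cube.
  y = -1: RHS = -38 is not a perfect cube.
  y = 2: RHS = 151 is not a perfect cube.
  y = -2: RHS = -185 is not a perfect cube.
  y = 3: RHS = 550 is not a perfect cube.
  y = -3: RHS = -584 is not a perfect cube.
Continuing the search up to |y| = 45 finds no solutions either.
No (x, y) in the scanned range satisfies the equation.

No integer solutions with |y| ≤ 45.


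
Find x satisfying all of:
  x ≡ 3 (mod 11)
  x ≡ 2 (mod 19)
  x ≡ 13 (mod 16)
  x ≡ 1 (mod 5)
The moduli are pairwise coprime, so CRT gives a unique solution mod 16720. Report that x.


Product of moduli M = 11 · 19 · 16 · 5 = 16720.
Merge one congruence at a time:
  Start: x ≡ 3 (mod 11).
  Combine with x ≡ 2 (mod 19); new modulus lcm = 209.
    Write x = 3 + 11·t and substitute into x ≡ 2 (mod 19): 11·t ≡ 2 − 3 = -1 (mod 19).
    Reduce coefficients mod 19: 11·t ≡ 18 (mod 19).
    The inverse of 11 mod 19 is 7 (since 11·7 = 77 = 4·19 + 1), so t ≡ 7·18 = 126 ≡ 12 (mod 19).
    Then x = 3 + 11·12 = 135, valid modulo lcm(11, 19) = 209: x ≡ 135 (mod 209).
  Combine with x ≡ 13 (mod 16); new modulus lcm = 3344.
    Write x = 135 + 209·t and substitute into x ≡ 13 (mod 16): 209·t ≡ 13 − 135 = -122 (mod 16).
    Reduce coefficients mod 16: 1·t ≡ 6 (mod 16).
    So t ≡ 6 (mod 16).
    Then x = 135 + 209·6 = 1389, valid modulo lcm(209, 16) = 3344: x ≡ 1389 (mod 3344).
  Combine with x ≡ 1 (mod 5); new modulus lcm = 16720.
    Write x = 1389 + 3344·t and substitute into x ≡ 1 (mod 5): 3344·t ≡ 1 − 1389 = -1388 (mod 5).
    Reduce coefficients mod 5: 4·t ≡ 2 (mod 5).
    The inverse of 4 mod 5 is 4 (since 4·4 = 16 = 3·5 + 1), so t ≡ 4·2 = 8 ≡ 3 (mod 5).
    Then x = 1389 + 3344·3 = 11421, valid modulo lcm(3344, 5) = 16720: x ≡ 11421 (mod 16720).
Verify against each original: 11421 mod 11 = 3, 11421 mod 19 = 2, 11421 mod 16 = 13, 11421 mod 5 = 1.

x ≡ 11421 (mod 16720).


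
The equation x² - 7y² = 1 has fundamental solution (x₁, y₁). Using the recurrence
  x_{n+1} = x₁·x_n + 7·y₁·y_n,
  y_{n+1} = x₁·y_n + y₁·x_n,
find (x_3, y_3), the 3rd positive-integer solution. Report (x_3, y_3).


Step 1: Find the fundamental solution (x₁, y₁) of x² - 7y² = 1.
  Expand √7 as a continued fraction. a₀ = ⌊√7⌋ = 2; iterate m_{k+1} = d_k·a_k − m_k, d_{k+1} = (7 − m_{k+1}²)/d_k, a_{k+1} = ⌊(a₀ + m_{k+1})/d_{k+1}⌋ (starting m₀ = 0, d₀ = 1), with convergents p_k = a_k·p_{k-1} + p_{k-2}, q_k = a_k·q_{k-1} + q_{k-2} (p₋₁ = 1, q₋₁ = 0):
  k = 0: a₀ = 2; p₀/q₀ = 2/1; p₀² − 7·q₀² = 4 − 7 = -3.
  k = 1: m = 2, d = 3, a = ⌊(2 + 2)/3⌋ = 1; p/q = (1·2 + 1)/(1·1 + 0) = 3/1; p² − 7·q² = 9 − 7 = 2.
  k = 2: m = 1, d = 2, a = ⌊(2 + 1)/2⌋ = 1; p/q = (1·3 + 2)/(1·1 + 1) = 5/2; p² − 7·q² = 25 − 28 = -3.
  k = 3: m = 1, d = 3, a = ⌊(2 + 1)/3⌋ = 1; p/q = (1·5 + 3)/(1·2 + 1) = 8/3; p² − 7·q² = 64 − 63 = 1.
  The first convergent with p² − 7·q² = 1 gives the fundamental solution (x₁, y₁) = (8, 3).
Step 2: Apply the recurrence (x_{n+1}, y_{n+1}) = (x₁x_n + 7y₁y_n, x₁y_n + y₁x_n) repeatedly.
  From (x_1, y_1) = (8, 3): x_2 = 8·8 + 7·3·3 = 127; y_2 = 8·3 + 3·8 = 48.
  From (x_2, y_2) = (127, 48): x_3 = 8·127 + 7·3·48 = 2024; y_3 = 8·48 + 3·127 = 765.
Step 3: Verify x_3² - 7·y_3² = 4096576 - 4096575 = 1 (should be 1). ✓

(x_1, y_1) = (8, 3); (x_3, y_3) = (2024, 765).
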